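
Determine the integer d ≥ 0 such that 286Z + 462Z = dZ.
(286, 462) = (22); d = 22

In the PID Z, (a, b) is generated by gcd(a, b). Compute gcd(462, 286) with the extended Euclidean algorithm, tracking rows (r, s, t) with s·462 + t·286 = r:
  row A: (462, 1, 0)   [1·462 + 0·286 = 462]
  row B: (286, 0, 1)   [0·462 + 1·286 = 286]
  462 = 1·286 + 176   → row C = row A − 1·row B = (176, 1, −1)   [check: 1·462 − 1·286 = 176]
  286 = 1·176 + 110   → row D = row B − 1·row C = (110, −1, 2)   [check: −1·462 + 2·286 = 110]
  176 = 1·110 + 66   → row E = row C − 1·row D = (66, 2, −3)   [check: 2·462 − 3·286 = 66]
  110 = 1·66 + 44   → row F = row D − 1·row E = (44, −3, 5)   [check: −3·462 + 5·286 = 44]
  66 = 1·44 + 22   → row G = row E − 1·row F = (22, 5, −8)   [check: 5·462 − 8·286 = 22]
  44 = 2·22 + 0   → remainder 0, stop. gcd = 22 (last nonzero row G).
So gcd(286, 462) = 22, with Bézout identity 5·462 − 8·286 = 22. Containment (⊇): the Bézout identity exhibits 22 as an element of (286, 462), giving (22) ⊆ (286, 462). Containment (⊆): since 22 | 286 and 22 | 462 (286 = 22·13, 462 = 22·21), every Z-linear combination of 286 and 462 is divisible by 22, so (286, 462) ⊆ (22). Therefore (286, 462) = (22), d = 22.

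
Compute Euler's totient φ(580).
φ(580) = 224

φ is multiplicative, with φ(p^e) = p^e − p^(e−1). Factorise 580 = 2^2 · 5 · 29. Then
  φ(580) = (2^2 − 2^1) · (5 − 1) · (29 − 1) = 2 · 4 · 28 = 224.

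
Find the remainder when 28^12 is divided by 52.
Use repeated squaring. Binary(12) = 1100. Walk through the bits of the exponent 12 left-to-right: at each bit after the leading one, square the running value, then multiply by 28 if the bit is 1 (always reducing mod 52):
  bit 1 = 1 (leading): start with 28.
  bit 2 = 1: square 28^2 = 784 ≡ 4; bit is 1, so multiply 4·28 = 112 ≡ 8 (mod 52).
  bit 3 = 0: square 8^2 = 64 ≡ 12 (mod 52).
  bit 4 = 0: square 12^2 = 144 ≡ 40 (mod 52).
Final value: 28^12 ≡ 40 (mod 52).

Final answer: 40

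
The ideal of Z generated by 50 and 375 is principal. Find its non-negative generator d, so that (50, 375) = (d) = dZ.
In the PID Z, (a, b) is generated by gcd(a, b). Compute gcd(375, 50) with the extended Euclidean algorithm, tracking rows (r, s, t) with s·375 + t·50 = r:
  row A: (375, 1, 0)   [1·375 + 0·50 = 375]
  row B: (50, 0, 1)   [0·375 + 1·50 = 50]
  375 = 7·50 + 25   → row C = row A − 7·row B = (25, 1, −7)   [check: 1·375 − 7·50 = 25]
  50 = 2·25 + 0   → remainder 0, stop. gcd = 25 (last nonzero row C).
So gcd(50, 375) = 25, with Bézout identity 1·375 − 7·50 = 25. Containment (⊇): the Bézout identity exhibits 25 as an element of (50, 375), giving (25) ⊆ (50, 375). Containment (⊆): since 25 | 50 and 25 | 375 (50 = 25·2, 375 = 25·15), every Z-linear combination of 50 and 375 is divisible by 25, so (50, 375) ⊆ (25). Therefore (50, 375) = (25), d = 25.

Final answer: (50, 375) = (25); d = 25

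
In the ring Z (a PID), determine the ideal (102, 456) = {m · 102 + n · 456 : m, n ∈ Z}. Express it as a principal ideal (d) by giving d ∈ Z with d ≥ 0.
In the PID Z, (a, b) is generated by gcd(a, b). Compute gcd(456, 102) with the extended Euclidean algorithm, tracking rows (r, s, t) with s·456 + t·102 = r:
  row A: (456, 1, 0)   [1·456 + 0·102 = 456]
  row B: (102, 0, 1)   [0·456 + 1·102 = 102]
  456 = 4·102 + 48   → row C = row A − 4·row B = (48, 1, −4)   [check: 1·456 − 4·102 = 48]
  102 = 2·48 + 6   → row D = row B − 2·row C = (6, −2, 9)   [check: −2·456 + 9·102 = 6]
  48 = 8·6 + 0   → remainder 0, stop. gcd = 6 (last nonzero row D).
So gcd(102, 456) = 6, with Bézout identity −2·456 + 9·102 = 6. Containment (⊇): the Bézout identity exhibits 6 as an element of (102, 456), giving (6) ⊆ (102, 456). Containment (⊆): since 6 | 102 and 6 | 456 (102 = 6·17, 456 = 6·76), every Z-linear combination of 102 and 456 is divisible by 6, so (102, 456) ⊆ (6). Therefore (102, 456) = (6), d = 6.

Final answer: (102, 456) = (6); d = 6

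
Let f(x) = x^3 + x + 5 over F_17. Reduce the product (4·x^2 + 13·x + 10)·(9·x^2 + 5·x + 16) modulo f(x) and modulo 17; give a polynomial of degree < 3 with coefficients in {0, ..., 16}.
a · b ≡ 13·x^2 + 9·x + 2 (mod f(x))

Multiply as integer polynomials: a · b = 36·x^4 + 137·x^3 + 219·x^2 + 258·x + 160. Reducing coefficients mod 17: a · b ≡ 2·x^4 + x^3 + 15·x^2 + 3·x + 7. Now divide by f(x) = x^3 + x + 5 in F_17[x], eliminating the leading term at each step:
  leading term 2·x^4: subtract (2·x)·f(x) = 2·x^4 + 2·x^2 + 10·x, leaving x^3 + 13·x^2 + 10·x + 7 (coefficients mod 17)
  leading term x^3: subtract (1)·f(x) = x^3 + x + 5, leaving 13·x^2 + 9·x + 2 (coefficients mod 17)
The degree is now < 3, so this is the remainder. Hence a · b ≡ 13·x^2 + 9·x + 2 in F_17[x]/(f).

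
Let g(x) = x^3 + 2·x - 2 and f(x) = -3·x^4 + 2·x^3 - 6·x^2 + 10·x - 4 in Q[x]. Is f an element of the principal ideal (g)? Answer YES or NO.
YES

In Q[x] the ideal (g) consists of all multiples of g, so f ∈ (g) iff g | f, i.e. iff the remainder of f on division by g is 0. Divide f by g (g is monic, so eliminate the leading term of the running remainder at each step):
  leading term -3·x^4: subtract (-3·x)·g(x) = -3·x^4 - 6·x^2 + 6·x, leaving 2·x^3 + 4·x - 4
  leading term 2·x^3: subtract (2)·g(x) = 2·x^3 + 4·x - 4, leaving 0
The remainder is 0, so f(x) = g(x) · h(x) with h(x) = 2 - 3·x. Hence g | f, i.e. f ∈ (g).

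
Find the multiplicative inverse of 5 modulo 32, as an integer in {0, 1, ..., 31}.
Apply the extended Euclidean algorithm to (32, 5), tracking rows (r, s, t) with s·32 + t·5 = r. Each division r_prev = q·r_cur + r_new produces the new row as (previous row) − q·(current row):
  row A: (32, 1, 0)   [1·32 + 0·5 = 32]
  row B: (5, 0, 1)   [0·32 + 1·5 = 5]
  32 = 6·5 + 2   → row C = row A − 6·row B = (2, 1, −6)   [check: 1·32 − 6·5 = 2]
  5 = 2·2 + 1   → row D = row B − 2·row C = (1, −2, 13)   [check: −2·32 + 13·5 = 1]
  2 = 2·1 + 0   → remainder 0, stop. gcd = 1 (last nonzero row D).
The gcd is 1, so 5 is invertible mod 32. The last nonzero row gives −2·32 + 13·5 = 1, so t = 13. So 5^(−1) ≡ 13 (mod 32). Verify: 5 · 13 = 65 ≡ 1 (mod 32). ✓

Final answer: 5^(−1) ≡ 13 (mod 32)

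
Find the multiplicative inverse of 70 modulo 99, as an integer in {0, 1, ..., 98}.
70^(−1) ≡ 58 (mod 99)

Apply the extended Euclidean algorithm to (99, 70), tracking rows (r, s, t) with s·99 + t·70 = r. Each division r_prev = q·r_cur + r_new produces the new row as (previous row) − q·(current row):
  row A: (99, 1, 0)   [1·99 + 0·70 = 99]
  row B: (70, 0, 1)   [0·99 + 1·70 = 70]
  99 = 1·70 + 29   → row C = row A − 1·row B = (29, 1, −1)   [check: 1·99 − 1·70 = 29]
  70 = 2·29 + 12   → row D = row B − 2·row C = (12, −2, 3)   [check: −2·99 + 3·70 = 12]
  29 = 2·12 + 5   → row E = row C − 2·row D = (5, 5, −7)   [check: 5·99 − 7·70 = 5]
  12 = 2·5 + 2   → row F = row D − 2·row E = (2, −12, 17)   [check: −12·99 + 17·70 = 2]
  5 = 2·2 + 1   → row G = row E − 2·row F = (1, 29, −41)   [check: 29·99 − 41·70 = 1]
  2 = 2·1 + 0   → remainder 0, stop. gcd = 1 (last nonzero row G).
The gcd is 1, so 70 is invertible mod 99. The last nonzero row gives 29·99 − 41·70 = 1, so t = −41. So 70^(−1) ≡ −41 ≡ 58 (mod 99). Verify: 70 · 58 = 4060 ≡ 1 (mod 99). ✓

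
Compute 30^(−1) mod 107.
Apply the extended Euclidean algorithm to (107, 30), tracking rows (r, s, t) with s·107 + t·30 = r. Each division r_prev = q·r_cur + r_new produces the new row as (previous row) − q·(current row):
  row A: (107, 1, 0)   [1·107 + 0·30 = 107]
  row B: (30, 0, 1)   [0·107 + 1·30 = 30]
  107 = 3·30 + 17   → row C = row A − 3·row B = (17, 1, −3)   [check: 1·107 − 3·30 = 17]
  30 = 1·17 + 13   → row D = row B − 1·row C = (13, −1, 4)   [check: −1·107 + 4·30 = 13]
  17 = 1·13 + 4   → row E = row C − 1·row D = (4, 2, −7)   [check: 2·107 − 7·30 = 4]
  13 = 3·4 + 1   → row F = row D − 3·row E = (1, −7, 25)   [check: −7·107 + 25·30 = 1]
  4 = 4·1 + 0   → remainder 0, stop. gcd = 1 (last nonzero row F).
The gcd is 1, so 30 is invertible mod 107. The last nonzero row gives −7·107 + 25·30 = 1, so t = 25. So 30^(−1) ≡ 25 (mod 107). Verify: 30 · 25 = 750 ≡ 1 (mod 107). ✓

Final answer: 30^(−1) ≡ 25 (mod 107)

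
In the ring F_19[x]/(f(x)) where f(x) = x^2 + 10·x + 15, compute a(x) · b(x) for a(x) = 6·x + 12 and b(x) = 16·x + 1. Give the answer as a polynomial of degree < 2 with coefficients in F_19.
a · b ≡ 17·x + 16 (mod f(x))

Multiply as integer polynomials: a · b = 96·x^2 + 198·x + 12. Reducing coefficients mod 19: a · b ≡ x^2 + 8·x + 12. Now divide by f(x) = x^2 + 10·x + 15 in F_19[x], eliminating the leading term at each step:
  leading term x^2: subtract (1)·f(x) = x^2 + 10·x + 15, leaving 17·x + 16 (coefficients mod 19)
The degree is now < 2, so this is the remainder. Hence a · b ≡ 17·x + 16 in F_19[x]/(f).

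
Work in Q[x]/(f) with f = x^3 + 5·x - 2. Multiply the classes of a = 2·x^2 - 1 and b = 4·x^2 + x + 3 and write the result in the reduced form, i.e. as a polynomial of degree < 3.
First multiply in Q[x] without reducing: a · b = 8·x^4 + 2·x^3 + 2·x^2 - x - 3. Now divide by f(x) = x^3 + 5·x - 2, eliminating the leading term at each step:
  leading term 8·x^4: subtract (8·x)·f(x) = 8·x^4 + 40·x^2 - 16·x, leaving 2·x^3 - 38·x^2 + 15·x - 3
  leading term 2·x^3: subtract (2)·f(x) = 2·x^3 + 10·x - 4, leaving -38·x^2 + 5·x + 1
The degree is now < 3, so this is the remainder. Hence a · b ≡ -38·x^2 + 5·x + 1 in Q[x]/(f).

Final answer: a · b ≡ -38·x^2 + 5·x + 1 (mod f(x))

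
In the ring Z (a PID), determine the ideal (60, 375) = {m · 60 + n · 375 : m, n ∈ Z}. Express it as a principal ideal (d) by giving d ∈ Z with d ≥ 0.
(60, 375) = (15); d = 15

In the PID Z, (a, b) is generated by gcd(a, b). Compute gcd(375, 60) with the extended Euclidean algorithm, tracking rows (r, s, t) with s·375 + t·60 = r:
  row A: (375, 1, 0)   [1·375 + 0·60 = 375]
  row B: (60, 0, 1)   [0·375 + 1·60 = 60]
  375 = 6·60 + 15   → row C = row A − 6·row B = (15, 1, −6)   [check: 1·375 − 6·60 = 15]
  60 = 4·15 + 0   → remainder 0, stop. gcd = 15 (last nonzero row C).
So gcd(60, 375) = 15, with Bézout identity 1·375 − 6·60 = 15. Containment (⊇): the Bézout identity exhibits 15 as an element of (60, 375), giving (15) ⊆ (60, 375). Containment (⊆): since 15 | 60 and 15 | 375 (60 = 15·4, 375 = 15·25), every Z-linear combination of 60 and 375 is divisible by 15, so (60, 375) ⊆ (15). Therefore (60, 375) = (15), d = 15.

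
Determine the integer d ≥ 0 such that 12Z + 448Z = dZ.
In the PID Z, (a, b) is generated by gcd(a, b). Compute gcd(448, 12) with the extended Euclidean algorithm, tracking rows (r, s, t) with s·448 + t·12 = r:
  row A: (448, 1, 0)   [1·448 + 0·12 = 448]
  row B: (12, 0, 1)   [0·448 + 1·12 = 12]
  448 = 37·12 + 4   → row C = row A − 37·row B = (4, 1, −37)   [check: 1·448 − 37·12 = 4]
  12 = 3·4 + 0   → remainder 0, stop. gcd = 4 (last nonzero row C).
So gcd(12, 448) = 4, with Bézout identity 1·448 − 37·12 = 4. Containment (⊇): the Bézout identity exhibits 4 as an element of (12, 448), giving (4) ⊆ (12, 448). Containment (⊆): since 4 | 12 and 4 | 448 (12 = 4·3, 448 = 4·112), every Z-linear combination of 12 and 448 is divisible by 4, so (12, 448) ⊆ (4). Therefore (12, 448) = (4), d = 4.

Final answer: (12, 448) = (4); d = 4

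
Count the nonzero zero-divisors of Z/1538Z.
Z/1538Z has 769 nonzero zero-divisors

In Z/1538Z each nonzero element is either a unit (gcd with 1538 is 1) or a zero-divisor (gcd > 1). The number of units is φ(1538): factorise 1538 = 2 · 769, so φ(1538) = (2 − 1) · (769 − 1) = 1 · 768 = 768. The nonzero elements number 1538 − 1 = 1537. Hence the nonzero zero-divisors number 1537 − 768 = 769.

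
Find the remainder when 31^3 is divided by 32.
31

Use repeated squaring. Binary(3) = 11. Walk through the bits of the exponent 3 left-to-right: at each bit after the leading one, square the running value, then multiply by 31 if the bit is 1 (always reducing mod 32):
  bit 1 = 1 (leading): start with 31.
  bit 2 = 1: square 31^2 = 961 ≡ 1; bit is 1, so multiply 1·31 = 31 (mod 32).
Final value: 31^3 ≡ 31 (mod 32).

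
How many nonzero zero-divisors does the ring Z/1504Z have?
In Z/1504Z each nonzero element is either a unit (gcd with 1504 is 1) or a zero-divisor (gcd > 1). The number of units is φ(1504): factorise 1504 = 2^5 · 47, so φ(1504) = (2^5 − 2^4) · (47 − 1) = 16 · 46 = 736. The nonzero elements number 1504 − 1 = 1503. Hence the nonzero zero-divisors number 1503 − 736 = 767.

Final answer: Z/1504Z has 767 nonzero zero-divisors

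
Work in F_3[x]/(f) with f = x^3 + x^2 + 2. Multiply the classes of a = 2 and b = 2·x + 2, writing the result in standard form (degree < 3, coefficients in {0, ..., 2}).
a · b ≡ x + 1 (mod f(x))

Multiply as integer polynomials: a · b = 4·x + 4. Reducing coefficients mod 3: a · b ≡ x + 1. This already has degree < 3, so no reduction by f is needed. Hence a · b ≡ x + 1 in F_3[x]/(f).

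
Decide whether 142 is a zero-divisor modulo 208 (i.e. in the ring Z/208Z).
YES

gcd(142, 208) = 2 > 1, so 142 is not a unit in Z/208Z. In Z/nZ every nonzero non-unit is a zero-divisor: explicitly, take b = 208/gcd = 104 ≠ 0 (mod 208); then 142·104 = 14768 = 71·208, i.e. 142·104 ≡ 0 (mod 208). So 142 is a zero-divisor.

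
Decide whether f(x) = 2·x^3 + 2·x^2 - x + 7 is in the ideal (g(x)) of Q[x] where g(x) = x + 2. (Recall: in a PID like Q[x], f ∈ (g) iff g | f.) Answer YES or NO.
NO

In Q[x] the ideal (g) consists of all multiples of g, so f ∈ (g) iff g | f, i.e. iff the remainder of f on division by g is 0. Divide f by g (g is monic, so eliminate the leading term of the running remainder at each step):
  leading term 2·x^3: subtract (2·x^2)·g(x) = 2·x^3 + 4·x^2, leaving -2·x^2 - x + 7
  leading term -2·x^2: subtract (-2·x)·g(x) = -2·x^2 - 4·x, leaving 3·x + 7
  leading term 3·x: subtract (3)·g(x) = 3·x + 6, leaving 1
The remainder r(x) = 1 ≠ 0 (and deg r < deg g), so g ∤ f, i.e. f ∉ (g).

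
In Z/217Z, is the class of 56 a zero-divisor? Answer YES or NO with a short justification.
YES

gcd(56, 217) = 7 > 1, so 56 is not a unit in Z/217Z. In Z/nZ every nonzero non-unit is a zero-divisor: explicitly, take b = 217/gcd = 31 ≠ 0 (mod 217); then 56·31 = 1736 = 8·217, i.e. 56·31 ≡ 0 (mod 217). So 56 is a zero-divisor.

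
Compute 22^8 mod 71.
19

Use repeated squaring. Binary(8) = 1000. Walk through the bits of the exponent 8 left-to-right: at each bit after the leading one, square the running value, then multiply by 22 if the bit is 1 (always reducing mod 71):
  bit 1 = 1 (leading): start with 22.
  bit 2 = 0: square 22^2 = 484 ≡ 58 (mod 71).
  bit 3 = 0: square 58^2 = 3364 ≡ 27 (mod 71).
  bit 4 = 0: square 27^2 = 729 ≡ 19 (mod 71).
Final value: 22^8 ≡ 19 (mod 71).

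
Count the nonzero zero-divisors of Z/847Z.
In Z/847Z each nonzero element is either a unit (gcd with 847 is 1) or a zero-divisor (gcd > 1). The number of units is φ(847): factorise 847 = 7 · 11^2, so φ(847) = (7 − 1) · (11^2 − 11^1) = 6 · 110 = 660. The nonzero elements number 847 − 1 = 846. Hence the nonzero zero-divisors number 846 − 660 = 186.

Final answer: Z/847Z has 186 nonzero zero-divisors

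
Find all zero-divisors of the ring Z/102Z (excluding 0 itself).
An element a ∈ Z/102Z (with a ≠ 0) is a zero-divisor iff gcd(a, 102) > 1 (because a is a unit precisely when gcd(a, n) = 1, and in Z/nZ every nonzero, non-unit element is a zero-divisor). Scan a = 1, ..., 101 and keep those with gcd(a, 102) > 1:
  gcd(2, 102) = 2, gcd(3, 102) = 3, gcd(4, 102) = 2, gcd(6, 102) = 6, gcd(8, 102) = 2, gcd(9, 102) = 3, gcd(10, 102) = 2, gcd(12, 102) = 6, gcd(14, 102) = 2, gcd(15, 102) = 3, gcd(16, 102) = 2, gcd(17, 102) = 17, gcd(18, 102) = 6, gcd(20, 102) = 2, gcd(21, 102) = 3, gcd(22, 102) = 2, gcd(24, 102) = 6, gcd(26, 102) = 2, gcd(27, 102) = 3, gcd(28, 102) = 2, gcd(30, 102) = 6, gcd(32, 102) = 2, gcd(33, 102) = 3, gcd(34, 102) = 34, gcd(36, 102) = 6, gcd(38, 102) = 2, gcd(39, 102) = 3, gcd(40, 102) = 2, gcd(42, 102) = 6, gcd(44, 102) = 2, gcd(45, 102) = 3, gcd(46, 102) = 2, gcd(48, 102) = 6, gcd(50, 102) = 2, gcd(51, 102) = 51, gcd(52, 102) = 2, gcd(54, 102) = 6, gcd(56, 102) = 2, gcd(57, 102) = 3, gcd(58, 102) = 2, gcd(60, 102) = 6, gcd(62, 102) = 2, gcd(63, 102) = 3, gcd(64, 102) = 2, gcd(66, 102) = 6, gcd(68, 102) = 34, gcd(69, 102) = 3, gcd(70, 102) = 2, gcd(72, 102) = 6, gcd(74, 102) = 2, gcd(75, 102) = 3, gcd(76, 102) = 2, gcd(78, 102) = 6, gcd(80, 102) = 2, gcd(81, 102) = 3, gcd(82, 102) = 2, gcd(84, 102) = 6, gcd(85, 102) = 17, gcd(86, 102) = 2, gcd(87, 102) = 3, gcd(88, 102) = 2, gcd(90, 102) = 6, gcd(92, 102) = 2, gcd(93, 102) = 3, gcd(94, 102) = 2, gcd(96, 102) = 6, gcd(98, 102) = 2, gcd(99, 102) = 3, gcd(100, 102) = 2.
All other a ∈ {1, ..., 101} have gcd(a, 102) = 1 and are units. So the nonzero zero-divisors are exactly the 69 values of a appearing in this scan.

Final answer: nonzero zero-divisors of Z/102Z = {2, 3, 4, 6, 8, 9, 10, 12, 14, 15, 16, 17, 18, 20, 21, 22, 24, 26, 27, 28, 30, 32, 33, 34, 36, 38, 39, 40, 42, 44, 45, 46, 48, 50, 51, 52, 54, 56, 57, 58, 60, 62, 63, 64, 66, 68, 69, 70, 72, 74, 75, 76, 78, 80, 81, 82, 84, 85, 86, 87, 88, 90, 92, 93, 94, 96, 98, 99, 100}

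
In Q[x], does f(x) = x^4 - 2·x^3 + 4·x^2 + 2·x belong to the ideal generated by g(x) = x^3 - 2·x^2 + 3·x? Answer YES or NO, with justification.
In Q[x] the ideal (g) consists of all multiples of g, so f ∈ (g) iff g | f, i.e. iff the remainder of f on division by g is 0. Divide f by g (g is monic, so eliminate the leading term of the running remainder at each step):
  leading term x^4: subtract (x)·g(x) = x^4 - 2·x^3 + 3·x^2, leaving x^2 + 2·x
The remainder r(x) = x^2 + 2·x ≠ 0 (and deg r < deg g), so g ∤ f, i.e. f ∉ (g).

Final answer: NO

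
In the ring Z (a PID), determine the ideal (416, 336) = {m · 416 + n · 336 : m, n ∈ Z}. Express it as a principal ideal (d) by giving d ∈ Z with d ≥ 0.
(416, 336) = (16); d = 16

In the PID Z, (a, b) is generated by gcd(a, b). Compute gcd(416, 336) with the extended Euclidean algorithm, tracking rows (r, s, t) with s·416 + t·336 = r:
  row A: (416, 1, 0)   [1·416 + 0·336 = 416]
  row B: (336, 0, 1)   [0·416 + 1·336 = 336]
  416 = 1·336 + 80   → row C = row A − 1·row B = (80, 1, −1)   [check: 1·416 − 1·336 = 80]
  336 = 4·80 + 16   → row D = row B − 4·row C = (16, −4, 5)   [check: −4·416 + 5·336 = 16]
  80 = 5·16 + 0   → remainder 0, stop. gcd = 16 (last nonzero row D).
So gcd(416, 336) = 16, with Bézout identity −4·416 + 5·336 = 16. Containment (⊇): the Bézout identity exhibits 16 as an element of (416, 336), giving (16) ⊆ (416, 336). Containment (⊆): since 16 | 416 and 16 | 336 (416 = 16·26, 336 = 16·21), every Z-linear combination of 416 and 336 is divisible by 16, so (416, 336) ⊆ (16). Therefore (416, 336) = (16), d = 16.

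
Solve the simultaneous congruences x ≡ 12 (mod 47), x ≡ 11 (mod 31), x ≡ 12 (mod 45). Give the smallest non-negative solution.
x ≡ 46542 (mod 65565); the representative in [0, 65565) is 46542

The moduli 47, 31, 45 are pairwise coprime, so by the CRT there is a unique solution mod 47·31·45 = 65565.
Solve by successive substitution. Start with x ≡ 12 (mod 47).
  Combine with x ≡ 11 (mod 31): write x = 12 + 47·t and require 12 + 47·t ≡ 11 (mod 31), i.e. 47·t ≡ 11 − 12 ≡ 30 (mod 31). Since 47^(−1) ≡ 2 (mod 31) (47 ≡ 16 (mod 31)), t ≡ 2·30 ≡ 29 (mod 31). So x ≡ 12 + 47·29 = 1375 (mod 1457).
  Combine with x ≡ 12 (mod 45): write x = 1375 + 1457·t and require 1375 + 1457·t ≡ 12 (mod 45), i.e. 1457·t ≡ 12 − 1375 ≡ 32 (mod 45). Since 1457^(−1) ≡ 8 (mod 45) (1457 ≡ 17 (mod 45)), t ≡ 8·32 ≡ 31 (mod 45). So x ≡ 1375 + 1457·31 = 46542 (mod 65565).
Unique solution in [0, 65565): x = 46542.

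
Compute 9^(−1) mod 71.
Apply the extended Euclidean algorithm to (71, 9), tracking rows (r, s, t) with s·71 + t·9 = r. Each division r_prev = q·r_cur + r_new produces the new row as (previous row) − q·(current row):
  row A: (71, 1, 0)   [1·71 + 0·9 = 71]
  row B: (9, 0, 1)   [0·71 + 1·9 = 9]
  71 = 7·9 + 8   → row C = row A − 7·row B = (8, 1, −7)   [check: 1·71 − 7·9 = 8]
  9 = 1·8 + 1   → row D = row B − 1·row C = (1, −1, 8)   [check: −1·71 + 8·9 = 1]
  8 = 8·1 + 0   → remainder 0, stop. gcd = 1 (last nonzero row D).
The gcd is 1, so 9 is invertible mod 71. The last nonzero row gives −1·71 + 8·9 = 1, so t = 8. So 9^(−1) ≡ 8 (mod 71). Verify: 9 · 8 = 72 ≡ 1 (mod 71). ✓

Final answer: 9^(−1) ≡ 8 (mod 71)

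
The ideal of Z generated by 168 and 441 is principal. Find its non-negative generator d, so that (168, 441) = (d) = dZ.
(168, 441) = (21); d = 21

In the PID Z, (a, b) is generated by gcd(a, b). Compute gcd(441, 168) with the extended Euclidean algorithm, tracking rows (r, s, t) with s·441 + t·168 = r:
  row A: (441, 1, 0)   [1·441 + 0·168 = 441]
  row B: (168, 0, 1)   [0·441 + 1·168 = 168]
  441 = 2·168 + 105   → row C = row A − 2·row B = (105, 1, −2)   [check: 1·441 − 2·168 = 105]
  168 = 1·105 + 63   → row D = row B − 1·row C = (63, −1, 3)   [check: −1·441 + 3·168 = 63]
  105 = 1·63 + 42   → row E = row C − 1·row D = (42, 2, −5)   [check: 2·441 − 5·168 = 42]
  63 = 1·42 + 21   → row F = row D − 1·row E = (21, −3, 8)   [check: −3·441 + 8·168 = 21]
  42 = 2·21 + 0   → remainder 0, stop. gcd = 21 (last nonzero row F).
So gcd(168, 441) = 21, with Bézout identity −3·441 + 8·168 = 21. Containment (⊇): the Bézout identity exhibits 21 as an element of (168, 441), giving (21) ⊆ (168, 441). Containment (⊆): since 21 | 168 and 21 | 441 (168 = 21·8, 441 = 21·21), every Z-linear combination of 168 and 441 is divisible by 21, so (168, 441) ⊆ (21). Therefore (168, 441) = (21), d = 21.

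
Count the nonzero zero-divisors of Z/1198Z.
Z/1198Z has 599 nonzero zero-divisors

In Z/1198Z each nonzero element is either a unit (gcd with 1198 is 1) or a zero-divisor (gcd > 1). The number of units is φ(1198): factorise 1198 = 2 · 599, so φ(1198) = (2 − 1) · (599 − 1) = 1 · 598 = 598. The nonzero elements number 1198 − 1 = 1197. Hence the nonzero zero-divisors number 1197 − 598 = 599.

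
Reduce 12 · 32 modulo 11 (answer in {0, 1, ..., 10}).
10

Reduce the factors first: 12 ≡ 1, 32 ≡ 10 (mod 11), so 12 · 32 ≡ 1 · 10 (mod 11). 1 · 10 = 10. Dividing by 11: 10 = 0·11 + 10. So (12 · 32) mod 11 = 10.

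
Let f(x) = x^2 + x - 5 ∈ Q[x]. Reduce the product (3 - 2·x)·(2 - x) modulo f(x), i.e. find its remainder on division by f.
a · b ≡ 16 - 9·x (mod f(x))

First multiply in Q[x] without reducing: a · b = 2·x^2 - 7·x + 6. Now divide by f(x) = x^2 + x - 5, eliminating the leading term at each step:
  leading term 2·x^2: subtract (2)·f(x) = 2·x^2 + 2·x - 10, leaving 16 - 9·x
The degree is now < 2, so this is the remainder. Hence a · b ≡ 16 - 9·x in Q[x]/(f).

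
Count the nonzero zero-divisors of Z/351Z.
Z/351Z has 134 nonzero zero-divisors

In Z/351Z each nonzero element is either a unit (gcd with 351 is 1) or a zero-divisor (gcd > 1). The number of units is φ(351): factorise 351 = 3^3 · 13, so φ(351) = (3^3 − 3^2) · (13 − 1) = 18 · 12 = 216. The nonzero elements number 351 − 1 = 350. Hence the nonzero zero-divisors number 350 − 216 = 134.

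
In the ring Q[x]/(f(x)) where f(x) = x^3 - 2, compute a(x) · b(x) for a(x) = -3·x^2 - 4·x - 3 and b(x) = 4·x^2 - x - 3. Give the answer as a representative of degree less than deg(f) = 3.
a · b ≡ x^2 - 9·x - 17 (mod f(x))

First multiply in Q[x] without reducing: a · b = -12·x^4 - 13·x^3 + x^2 + 15·x + 9. Now divide by f(x) = x^3 - 2, eliminating the leading term at each step:
  leading term -12·x^4: subtract (-12·x)·f(x) = -12·x^4 + 24·x, leaving -13·x^3 + x^2 - 9·x + 9
  leading term -13·x^3: subtract (-13)·f(x) = 26 - 13·x^3, leaving x^2 - 9·x - 17
The degree is now < 3, so this is the remainder. Hence a · b ≡ x^2 - 9·x - 17 in Q[x]/(f).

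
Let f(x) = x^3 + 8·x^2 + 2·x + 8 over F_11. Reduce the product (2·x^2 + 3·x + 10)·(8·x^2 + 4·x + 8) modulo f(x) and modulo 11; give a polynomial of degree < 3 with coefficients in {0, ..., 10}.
a · b ≡ 8·x^2 + 7·x + 1 (mod f(x))

Multiply as integer polynomials: a · b = 16·x^4 + 32·x^3 + 108·x^2 + 64·x + 80. Reducing coefficients mod 11: a · b ≡ 5·x^4 + 10·x^3 + 9·x^2 + 9·x + 3. Now divide by f(x) = x^3 + 8·x^2 + 2·x + 8 in F_11[x], eliminating the leading term at each step:
  leading term 5·x^4: subtract (5·x)·f(x) = 5·x^4 + 7·x^3 + 10·x^2 + 7·x, leaving 3·x^3 + 10·x^2 + 2·x + 3 (coefficients mod 11)
  leading term 3·x^3: subtract (3)·f(x) = 3·x^3 + 2·x^2 + 6·x + 2, leaving 8·x^2 + 7·x + 1 (coefficients mod 11)
The degree is now < 3, so this is the remainder. Hence a · b ≡ 8·x^2 + 7·x + 1 in F_11[x]/(f).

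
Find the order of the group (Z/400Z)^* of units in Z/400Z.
|(Z/400Z)^*| = 160

(Z/400Z)^* consists of the classes a with gcd(a, 400) = 1, so its order is φ(400). φ is multiplicative, with φ(p^e) = p^e − p^(e−1). Factorise 400 = 2^4 · 5^2. Then
  φ(400) = (2^4 − 2^3) · (5^2 − 5^1) = 8 · 20 = 160.
Thus |(Z/400Z)^*| = 160.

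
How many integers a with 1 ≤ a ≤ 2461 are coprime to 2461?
The number of a ∈ {1, ..., 2461} with gcd(a, 2461) = 1 is by definition Euler's totient φ(2461). φ is multiplicative, with φ(p^e) = p^e − p^(e−1). Factorise 2461 = 23 · 107. Then
  φ(2461) = (23 − 1) · (107 − 1) = 22 · 106 = 2332.
So there are 2332 such integers.

Final answer: 2332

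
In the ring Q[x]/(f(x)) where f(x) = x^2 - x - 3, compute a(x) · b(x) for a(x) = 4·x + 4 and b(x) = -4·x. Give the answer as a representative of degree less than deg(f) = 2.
First multiply in Q[x] without reducing: a · b = -16·x^2 - 16·x. Now divide by f(x) = x^2 - x - 3, eliminating the leading term at each step:
  leading term -16·x^2: subtract (-16)·f(x) = -16·x^2 + 16·x + 48, leaving -32·x - 48
The degree is now < 2, so this is the remainder. Hence a · b ≡ -32·x - 48 in Q[x]/(f).

Final answer: a · b ≡ -32·x - 48 (mod f(x))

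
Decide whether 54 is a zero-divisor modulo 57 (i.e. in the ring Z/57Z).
YES

gcd(54, 57) = 3 > 1, so 54 is not a unit in Z/57Z. In Z/nZ every nonzero non-unit is a zero-divisor: explicitly, take b = 57/gcd = 19 ≠ 0 (mod 57); then 54·19 = 1026 = 18·57, i.e. 54·19 ≡ 0 (mod 57). So 54 is a zero-divisor.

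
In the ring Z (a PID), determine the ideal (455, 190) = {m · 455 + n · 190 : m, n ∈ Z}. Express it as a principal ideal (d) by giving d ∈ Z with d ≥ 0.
(455, 190) = (5); d = 5

In the PID Z, (a, b) is generated by gcd(a, b). Compute gcd(455, 190) with the extended Euclidean algorithm, tracking rows (r, s, t) with s·455 + t·190 = r:
  row A: (455, 1, 0)   [1·455 + 0·190 = 455]
  row B: (190, 0, 1)   [0·455 + 1·190 = 190]
  455 = 2·190 + 75   → row C = row A − 2·row B = (75, 1, −2)   [check: 1·455 − 2·190 = 75]
  190 = 2·75 + 40   → row D = row B − 2·row C = (40, −2, 5)   [check: −2·455 + 5·190 = 40]
  75 = 1·40 + 35   → row E = row C − 1·row D = (35, 3, −7)   [check: 3·455 − 7·190 = 35]
  40 = 1·35 + 5   → row F = row D − 1·row E = (5, −5, 12)   [check: −5·455 + 12·190 = 5]
  35 = 7·5 + 0   → remainder 0, stop. gcd = 5 (last nonzero row F).
So gcd(455, 190) = 5, with Bézout identity −5·455 + 12·190 = 5. Containment (⊇): the Bézout identity exhibits 5 as an element of (455, 190), giving (5) ⊆ (455, 190). Containment (⊆): since 5 | 455 and 5 | 190 (455 = 5·91, 190 = 5·38), every Z-linear combination of 455 and 190 is divisible by 5, so (455, 190) ⊆ (5). Therefore (455, 190) = (5), d = 5.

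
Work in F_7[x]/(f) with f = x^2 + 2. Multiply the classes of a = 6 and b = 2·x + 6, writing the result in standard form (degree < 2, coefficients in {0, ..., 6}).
Multiply as integer polynomials: a · b = 12·x + 36. Reducing coefficients mod 7: a · b ≡ 5·x + 1. This already has degree < 2, so no reduction by f is needed. Hence a · b ≡ 5·x + 1 in F_7[x]/(f).

Final answer: a · b ≡ 5·x + 1 (mod f(x))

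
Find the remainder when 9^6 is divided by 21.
15

Use repeated squaring. Binary(6) = 110. Walk through the bits of the exponent 6 left-to-right: at each bit after the leading one, square the running value, then multiply by 9 if the bit is 1 (always reducing mod 21):
  bit 1 = 1 (leading): start with 9.
  bit 2 = 1: square 9^2 = 81 ≡ 18; bit is 1, so multiply 18·9 = 162 ≡ 15 (mod 21).
  bit 3 = 0: square 15^2 = 225 ≡ 15 (mod 21).
Final value: 9^6 ≡ 15 (mod 21).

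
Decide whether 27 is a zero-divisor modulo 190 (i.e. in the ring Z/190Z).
gcd(27, 190) = 1, so 27 is a unit in Z/190Z (it has a multiplicative inverse). A unit cannot be a zero-divisor: if 27·b ≡ 0 then multiplying both sides by 27^(−1) gives b ≡ 0. So 27 is not a zero-divisor.

Final answer: NO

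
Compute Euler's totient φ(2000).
φ(2000) = 800

φ is multiplicative, with φ(p^e) = p^e − p^(e−1). Factorise 2000 = 2^4 · 5^3. Then
  φ(2000) = (2^4 − 2^3) · (5^3 − 5^2) = 8 · 100 = 800.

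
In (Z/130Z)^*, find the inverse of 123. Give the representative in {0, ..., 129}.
123^(−1) ≡ 37 (mod 130)

Apply the extended Euclidean algorithm to (130, 123), tracking rows (r, s, t) with s·130 + t·123 = r. Each division r_prev = q·r_cur + r_new produces the new row as (previous row) − q·(current row):
  row A: (130, 1, 0)   [1·130 + 0·123 = 130]
  row B: (123, 0, 1)   [0·130 + 1·123 = 123]
  130 = 1·123 + 7   → row C = row A − 1·row B = (7, 1, −1)   [check: 1·130 − 1·123 = 7]
  123 = 17·7 + 4   → row D = row B − 17·row C = (4, −17, 18)   [check: −17·130 + 18·123 = 4]
  7 = 1·4 + 3   → row E = row C − 1·row D = (3, 18, −19)   [check: 18·130 − 19·123 = 3]
  4 = 1·3 + 1   → row F = row D − 1·row E = (1, −35, 37)   [check: −35·130 + 37·123 = 1]
  3 = 3·1 + 0   → remainder 0, stop. gcd = 1 (last nonzero row F).
The gcd is 1, so 123 is invertible mod 130. The last nonzero row gives −35·130 + 37·123 = 1, so t = 37. So 123^(−1) ≡ 37 (mod 130). Verify: 123 · 37 = 4551 ≡ 1 (mod 130). ✓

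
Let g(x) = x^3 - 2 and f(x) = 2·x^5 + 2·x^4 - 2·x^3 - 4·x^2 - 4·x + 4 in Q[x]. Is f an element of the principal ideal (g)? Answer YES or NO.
In Q[x] the ideal (g) consists of all multiples of g, so f ∈ (g) iff g | f, i.e. iff the remainder of f on division by g is 0. Divide f by g (g is monic, so eliminate the leading term of the running remainder at each step):
  leading term 2·x^5: subtract (2·x^2)·g(x) = 2·x^5 - 4·x^2, leaving 2·x^4 - 2·x^3 - 4·x + 4
  leading term 2·x^4: subtract (2·x)·g(x) = 2·x^4 - 4·x, leaving 4 - 2·x^3
  leading term -2·x^3: subtract (-2)·g(x) = 4 - 2·x^3, leaving 0
The remainder is 0, so f(x) = g(x) · h(x) with h(x) = 2·x^2 + 2·x - 2. Hence g | f, i.e. f ∈ (g).

Final answer: YES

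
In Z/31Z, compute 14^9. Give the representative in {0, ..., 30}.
4

Use repeated squaring. Binary(9) = 1001. Walk through the bits of the exponent 9 left-to-right: at each bit after the leading one, square the running value, then multiply by 14 if the bit is 1 (always reducing mod 31):
  bit 1 = 1 (leading): start with 14.
  bit 2 = 0: square 14^2 = 196 ≡ 10 (mod 31).
  bit 3 = 0: square 10^2 = 100 ≡ 7 (mod 31).
  bit 4 = 1: square 7^2 = 49 ≡ 18; bit is 1, so multiply 18·14 = 252 ≡ 4 (mod 31).
Final value: 14^9 ≡ 4 (mod 31).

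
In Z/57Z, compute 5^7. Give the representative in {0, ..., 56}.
Use repeated squaring. Binary(7) = 111. Walk through the bits of the exponent 7 left-to-right: at each bit after the leading one, square the running value, then multiply by 5 if the bit is 1 (always reducing mod 57):
  bit 1 = 1 (leading): start with 5.
  bit 2 = 1: square 5^2 = 25; bit is 1, so multiply 25·5 = 125 ≡ 11 (mod 57).
  bit 3 = 1: square 11^2 = 121 ≡ 7; bit is 1, so multiply 7·5 = 35 (mod 57).
Final value: 5^7 ≡ 35 (mod 57).

Final answer: 35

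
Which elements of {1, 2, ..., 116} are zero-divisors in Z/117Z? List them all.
An element a ∈ Z/117Z (with a ≠ 0) is a zero-divisor iff gcd(a, 117) > 1 (because a is a unit precisely when gcd(a, n) = 1, and in Z/nZ every nonzero, non-unit element is a zero-divisor). Scan a = 1, ..., 116 and keep those with gcd(a, 117) > 1:
  gcd(3, 117) = 3, gcd(6, 117) = 3, gcd(9, 117) = 9, gcd(12, 117) = 3, gcd(13, 117) = 13, gcd(15, 117) = 3, gcd(18, 117) = 9, gcd(21, 117) = 3, gcd(24, 117) = 3, gcd(26, 117) = 13, gcd(27, 117) = 9, gcd(30, 117) = 3, gcd(33, 117) = 3, gcd(36, 117) = 9, gcd(39, 117) = 39, gcd(42, 117) = 3, gcd(45, 117) = 9, gcd(48, 117) = 3, gcd(51, 117) = 3, gcd(52, 117) = 13, gcd(54, 117) = 9, gcd(57, 117) = 3, gcd(60, 117) = 3, gcd(63, 117) = 9, gcd(65, 117) = 13, gcd(66, 117) = 3, gcd(69, 117) = 3, gcd(72, 117) = 9, gcd(75, 117) = 3, gcd(78, 117) = 39, gcd(81, 117) = 9, gcd(84, 117) = 3, gcd(87, 117) = 3, gcd(90, 117) = 9, gcd(91, 117) = 13, gcd(93, 117) = 3, gcd(96, 117) = 3, gcd(99, 117) = 9, gcd(102, 117) = 3, gcd(104, 117) = 13, gcd(105, 117) = 3, gcd(108, 117) = 9, gcd(111, 117) = 3, gcd(114, 117) = 3.
All other a ∈ {1, ..., 116} have gcd(a, 117) = 1 and are units. So the nonzero zero-divisors are exactly the 44 values of a appearing in this scan.

Final answer: nonzero zero-divisors of Z/117Z = {3, 6, 9, 12, 13, 15, 18, 21, 24, 26, 27, 30, 33, 36, 39, 42, 45, 48, 51, 52, 54, 57, 60, 63, 65, 66, 69, 72, 75, 78, 81, 84, 87, 90, 91, 93, 96, 99, 102, 104, 105, 108, 111, 114}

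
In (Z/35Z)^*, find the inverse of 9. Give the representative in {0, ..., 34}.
9^(−1) ≡ 4 (mod 35)

Apply the extended Euclidean algorithm to (35, 9), tracking rows (r, s, t) with s·35 + t·9 = r. Each division r_prev = q·r_cur + r_new produces the new row as (previous row) − q·(current row):
  row A: (35, 1, 0)   [1·35 + 0·9 = 35]
  row B: (9, 0, 1)   [0·35 + 1·9 = 9]
  35 = 3·9 + 8   → row C = row A − 3·row B = (8, 1, −3)   [check: 1·35 − 3·9 = 8]
  9 = 1·8 + 1   → row D = row B − 1·row C = (1, −1, 4)   [check: −1·35 + 4·9 = 1]
  8 = 8·1 + 0   → remainder 0, stop. gcd = 1 (last nonzero row D).
The gcd is 1, so 9 is invertible mod 35. The last nonzero row gives −1·35 + 4·9 = 1, so t = 4. So 9^(−1) ≡ 4 (mod 35). Verify: 9 · 4 = 36 ≡ 1 (mod 35). ✓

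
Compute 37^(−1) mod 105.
37^(−1) ≡ 88 (mod 105)

Apply the extended Euclidean algorithm to (105, 37), tracking rows (r, s, t) with s·105 + t·37 = r. Each division r_prev = q·r_cur + r_new produces the new row as (previous row) − q·(current row):
  row A: (105, 1, 0)   [1·105 + 0·37 = 105]
  row B: (37, 0, 1)   [0·105 + 1·37 = 37]
  105 = 2·37 + 31   → row C = row A − 2·row B = (31, 1, −2)   [check: 1·105 − 2·37 = 31]
  37 = 1·31 + 6   → row D = row B − 1·row C = (6, −1, 3)   [check: −1·105 + 3·37 = 6]
  31 = 5·6 + 1   → row E = row C − 5·row D = (1, 6, −17)   [check: 6·105 − 17·37 = 1]
  6 = 6·1 + 0   → remainder 0, stop. gcd = 1 (last nonzero row E).
The gcd is 1, so 37 is invertible mod 105. The last nonzero row gives 6·105 − 17·37 = 1, so t = −17. So 37^(−1) ≡ −17 ≡ 88 (mod 105). Verify: 37 · 88 = 3256 ≡ 1 (mod 105). ✓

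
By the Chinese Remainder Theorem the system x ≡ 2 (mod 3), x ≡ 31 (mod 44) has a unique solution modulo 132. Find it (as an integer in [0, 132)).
The moduli 3, 44 are pairwise coprime, so by the CRT there is a unique solution mod 3·44 = 132.
Solve by successive substitution. Start with x ≡ 2 (mod 3).
  Combine with x ≡ 31 (mod 44): write x = 2 + 3·t and require 2 + 3·t ≡ 31 (mod 44), i.e. 3·t ≡ 31 − 2 ≡ 29 (mod 44). Since 3^(−1) ≡ 15 (mod 44), t ≡ 15·29 ≡ 39 (mod 44). So x ≡ 2 + 3·39 = 119 (mod 132).
Unique solution in [0, 132): x = 119.

Final answer: x ≡ 119 (mod 132); the representative in [0, 132) is 119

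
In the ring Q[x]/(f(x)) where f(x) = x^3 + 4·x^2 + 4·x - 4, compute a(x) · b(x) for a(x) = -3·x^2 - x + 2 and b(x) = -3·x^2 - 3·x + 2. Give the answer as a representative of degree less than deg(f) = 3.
First multiply in Q[x] without reducing: a · b = 9·x^4 + 12·x^3 - 9·x^2 - 8·x + 4. Now divide by f(x) = x^3 + 4·x^2 + 4·x - 4, eliminating the leading term at each step:
  leading term 9·x^4: subtract (9·x)·f(x) = 9·x^4 + 36·x^3 + 36·x^2 - 36·x, leaving -24·x^3 - 45·x^2 + 28·x + 4
  leading term -24·x^3: subtract (-24)·f(x) = -24·x^3 - 96·x^2 - 96·x + 96, leaving 51·x^2 + 124·x - 92
The degree is now < 3, so this is the remainder. Hence a · b ≡ 51·x^2 + 124·x - 92 in Q[x]/(f).

Final answer: a · b ≡ 51·x^2 + 124·x - 92 (mod f(x))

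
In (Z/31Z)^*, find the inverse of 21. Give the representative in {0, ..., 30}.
Apply the extended Euclidean algorithm to (31, 21), tracking rows (r, s, t) with s·31 + t·21 = r. Each division r_prev = q·r_cur + r_new produces the new row as (previous row) − q·(current row):
  row A: (31, 1, 0)   [1·31 + 0·21 = 31]
  row B: (21, 0, 1)   [0·31 + 1·21 = 21]
  31 = 1·21 + 10   → row C = row A − 1·row B = (10, 1, −1)   [check: 1·31 − 1·21 = 10]
  21 = 2·10 + 1   → row D = row B − 2·row C = (1, −2, 3)   [check: −2·31 + 3·21 = 1]
  10 = 10·1 + 0   → remainder 0, stop. gcd = 1 (last nonzero row D).
The gcd is 1, so 21 is invertible mod 31. The last nonzero row gives −2·31 + 3·21 = 1, so t = 3. So 21^(−1) ≡ 3 (mod 31). Verify: 21 · 3 = 63 ≡ 1 (mod 31). ✓

Final answer: 21^(−1) ≡ 3 (mod 31)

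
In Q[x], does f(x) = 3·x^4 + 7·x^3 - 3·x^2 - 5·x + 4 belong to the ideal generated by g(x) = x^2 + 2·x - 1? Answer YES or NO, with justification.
In Q[x] the ideal (g) consists of all multiples of g, so f ∈ (g) iff g | f, i.e. iff the remainder of f on division by g is 0. Divide f by g (g is monic, so eliminate the leading term of the running remainder at each step):
  leading term 3·x^4: subtract (3·x^2)·g(x) = 3·x^4 + 6·x^3 - 3·x^2, leaving x^3 - 5·x + 4
  leading term x^3: subtract (x)·g(x) = x^3 + 2·x^2 - x, leaving -2·x^2 - 4·x + 4
  leading term -2·x^2: subtract (-2)·g(x) = -2·x^2 - 4·x + 2, leaving 2
The remainder r(x) = 2 ≠ 0 (and deg r < deg g), so g ∤ f, i.e. f ∉ (g).

Final answer: NO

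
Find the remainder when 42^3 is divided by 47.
Use repeated squaring. Binary(3) = 11. Walk through the bits of the exponent 3 left-to-right: at each bit after the leading one, square the running value, then multiply by 42 if the bit is 1 (always reducing mod 47):
  bit 1 = 1 (leading): start with 42.
  bit 2 = 1: square 42^2 = 1764 ≡ 25; bit is 1, so multiply 25·42 = 1050 ≡ 16 (mod 47).
Final value: 42^3 ≡ 16 (mod 47).

Final answer: 16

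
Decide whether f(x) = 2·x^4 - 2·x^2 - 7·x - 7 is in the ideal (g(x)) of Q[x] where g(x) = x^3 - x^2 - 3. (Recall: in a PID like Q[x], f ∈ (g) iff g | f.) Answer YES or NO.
In Q[x] the ideal (g) consists of all multiples of g, so f ∈ (g) iff g | f, i.e. iff the remainder of f on division by g is 0. Divide f by g (g is monic, so eliminate the leading term of the running remainder at each step):
  leading term 2·x^4: subtract (2·x)·g(x) = 2·x^4 - 2·x^3 - 6·x, leaving 2·x^3 - 2·x^2 - x - 7
  leading term 2·x^3: subtract (2)·g(x) = 2·x^3 - 2·x^2 - 6, leaving -x - 1
The remainder r(x) = -x - 1 ≠ 0 (and deg r < deg g), so g ∤ f, i.e. f ∉ (g).

Final answer: NO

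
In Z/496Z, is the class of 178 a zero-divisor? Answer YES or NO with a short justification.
YES

gcd(178, 496) = 2 > 1, so 178 is not a unit in Z/496Z. In Z/nZ every nonzero non-unit is a zero-divisor: explicitly, take b = 496/gcd = 248 ≠ 0 (mod 496); then 178·248 = 44144 = 89·496, i.e. 178·248 ≡ 0 (mod 496). So 178 is a zero-divisor.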